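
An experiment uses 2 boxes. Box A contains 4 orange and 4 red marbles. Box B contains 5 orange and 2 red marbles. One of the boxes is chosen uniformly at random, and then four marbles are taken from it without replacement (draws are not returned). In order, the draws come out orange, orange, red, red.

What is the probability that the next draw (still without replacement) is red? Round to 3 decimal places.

Under each hypothesis, the probability of the observed sequence is: P(data | box A) = (4/8)(3/7)(4/6)(3/5) = 3/35; P(data | box B) = (5/7)(4/6)(2/5)(1/4) = 1/21.
The prior-weighted likelihoods are 1/2 · 3/35 = 3/70, 1/2 · 1/21 = 1/42; summing to 1/15.
Dividing through by the total gives posterior P(box A | data) = 9/14, P(box B | data) = 5/14.
Averaging over the posterior, P(red next | data) = (1/2)(9/14) + (0)(5/14) = 9/28.

0.321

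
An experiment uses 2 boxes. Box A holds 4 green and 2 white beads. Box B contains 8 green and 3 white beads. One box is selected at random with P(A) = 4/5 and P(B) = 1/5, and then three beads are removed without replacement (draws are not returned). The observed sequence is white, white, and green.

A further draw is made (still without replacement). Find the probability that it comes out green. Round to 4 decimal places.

0.9808

Compute the likelihood of the observed sequence for each case: P(data | box A) = (2/6)(1/5)(4/4) = 1/15; P(data | box B) = (3/11)(2/10)(8/9) = 8/165.
The prior-weighted likelihoods are 4/5 · 1/15 = 4/75, 1/5 · 8/165 = 8/825; with total 52/825.
Normalising, the posterior is P(box A | data) = 11/13, P(box B | data) = 2/13.
The predictive probability is P(green next | data) = (1)(11/13) + (7/8)(2/13) = 51/52.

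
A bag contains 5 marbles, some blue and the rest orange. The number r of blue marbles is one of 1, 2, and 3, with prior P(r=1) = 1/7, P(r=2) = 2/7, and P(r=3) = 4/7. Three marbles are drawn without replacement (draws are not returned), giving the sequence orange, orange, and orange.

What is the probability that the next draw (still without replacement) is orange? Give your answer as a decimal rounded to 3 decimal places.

0.333

Compute the likelihood of the observed sequence for each case: P(data | r = 1) = (4/5)(3/4)(2/3) = 2/5; P(data | r = 2) = (3/5)(2/4)(1/3) = 1/10; P(data | r = 3) = (2/5)(1/4)(0/3) = 0.
The prior-weighted likelihoods are 1/7 · 2/5 = 2/35, 2/7 · 1/10 = 1/35, 4/7 · 0 = 0; summing to 3/35.
Normalising, the posterior is P(r = 1 | data) = 2/3, P(r = 2 | data) = 1/3, P(r = 3 | data) = 0.
Averaging over the posterior, P(orange next | data) = (1/2)(2/3) + (0)(1/3) = 1/3.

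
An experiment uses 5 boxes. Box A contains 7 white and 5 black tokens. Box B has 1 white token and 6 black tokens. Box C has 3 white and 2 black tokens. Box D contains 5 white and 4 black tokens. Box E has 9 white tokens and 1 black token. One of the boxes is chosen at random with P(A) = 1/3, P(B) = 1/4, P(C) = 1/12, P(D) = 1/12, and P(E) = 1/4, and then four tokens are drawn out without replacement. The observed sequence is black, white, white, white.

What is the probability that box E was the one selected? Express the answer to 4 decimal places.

The likelihood of the observed sequence under each hypothesis: P(data | box A) = (5/12)(7/11)(6/10)(5/9) = 0.088384; P(data | box B) = (6/7)(1/6)(0/5) = 0; P(data | box C) = (2/5)(3/4)(2/3)(1/2) = 0.1; P(data | box D) = (4/9)(5/8)(4/7)(3/6) = 0.079365; P(data | box E) = (1/10)(9/9)(8/8)(7/7) = 0.1.
The prior-weighted likelihoods are 1/3 · 0.088384 = 0.029461, 1/4 · 0 = 0, 1/12 · 0.1 = 0.0083333, 1/12 · 0.079365 = 0.0066138, 1/4 · 0.1 = 0.025; these sum to 0.069408.
Hence P(box E | data) = (0.025) / (0.069408) = 0.36019.

0.3602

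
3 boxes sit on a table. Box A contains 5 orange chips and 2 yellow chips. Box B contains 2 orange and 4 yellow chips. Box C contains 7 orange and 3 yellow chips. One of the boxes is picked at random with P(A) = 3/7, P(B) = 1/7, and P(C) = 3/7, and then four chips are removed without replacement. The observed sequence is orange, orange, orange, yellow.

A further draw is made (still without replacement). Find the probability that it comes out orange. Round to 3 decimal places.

0.667

For each hypothesis, P(data | H) works out to: P(data | box A) = (5/7)(4/6)(3/5)(2/4) = 1/7; P(data | box B) = (2/6)(1/5)(0/4) = 0; P(data | box C) = (7/10)(6/9)(5/8)(3/7) = 1/8.
The prior-weighted likelihoods are 3/7 · 1/7 = 3/49, 1/7 · 0 = 0, 3/7 · 1/8 = 3/56; these sum to 45/392.
The posterior is then P(box A | data) = 8/15, P(box B | data) = 0, P(box C | data) = 7/15.
The predictive probability is P(orange next | data) = (2/3)(8/15) + (2/3)(7/15) = 2/3.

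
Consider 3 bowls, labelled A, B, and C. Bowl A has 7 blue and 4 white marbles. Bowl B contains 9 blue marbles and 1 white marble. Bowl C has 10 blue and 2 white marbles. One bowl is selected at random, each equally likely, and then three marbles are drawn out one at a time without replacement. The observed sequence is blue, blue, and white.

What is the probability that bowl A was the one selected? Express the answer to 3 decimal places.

0.418

The likelihood of the observed sequence under each hypothesis: P(data | bowl A) = (7/11)(6/10)(4/9) = 28/165; P(data | bowl B) = (9/10)(8/9)(1/8) = 1/10; P(data | bowl C) = (10/12)(9/11)(2/10) = 3/22.
The prior-weighted likelihoods are 1/3 · 28/165 = 28/495, 1/3 · 1/10 = 1/30, 1/3 · 3/22 = 1/22; these sum to 67/495.
Therefore the posterior P(bowl A | data) = (28/495) / (67/495) = 28/67.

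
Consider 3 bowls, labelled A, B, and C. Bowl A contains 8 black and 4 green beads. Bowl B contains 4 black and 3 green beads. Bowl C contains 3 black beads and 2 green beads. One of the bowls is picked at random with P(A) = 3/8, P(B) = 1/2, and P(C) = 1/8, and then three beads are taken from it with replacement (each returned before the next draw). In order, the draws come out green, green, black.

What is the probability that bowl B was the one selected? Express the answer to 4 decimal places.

The likelihood of the observed sequence under each hypothesis: P(data | bowl A) = (4/12)(4/12)(8/12) = 0.074074; P(data | bowl B) = (3/7)(3/7)(4/7) = 0.10496; P(data | bowl C) = (2/5)(2/5)(3/5) = 0.096.
Multiplying each by its prior: 3/8 · 0.074074 = 0.027778, 1/2 · 0.10496 = 0.052478, 1/8 · 0.096 = 0.012; summing to 0.092256.
By Bayes' rule, P(bowl B | data) = (0.052478) / (0.092256) = 0.56883.

0.5688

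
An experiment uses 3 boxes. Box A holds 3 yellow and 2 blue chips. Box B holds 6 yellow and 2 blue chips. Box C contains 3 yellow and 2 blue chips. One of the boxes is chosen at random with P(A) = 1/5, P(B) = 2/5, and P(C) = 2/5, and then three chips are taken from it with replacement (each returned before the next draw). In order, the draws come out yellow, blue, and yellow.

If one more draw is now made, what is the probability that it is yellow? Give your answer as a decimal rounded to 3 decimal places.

For each hypothesis, P(data | H) works out to: P(data | box A) = (3/5)(2/5)(3/5) = 0.144; P(data | box B) = (6/8)(2/8)(6/8) = 0.14062; P(data | box C) = (3/5)(2/5)(3/5) = 0.144.
The prior-weighted likelihoods are 1/5 · 0.144 = 0.0288, 2/5 · 0.14062 = 0.05625, 2/5 · 0.144 = 0.0576; summing to 0.14265.
Normalising, the posterior is P(box A | data) = 0.20189, P(box B | data) = 0.39432, P(box C | data) = 0.40379.
The predictive probability is P(yellow next | data) = (3/5)(0.20189) + (3/4)(0.39432) + (3/5)(0.40379) = 0.65915.

0.659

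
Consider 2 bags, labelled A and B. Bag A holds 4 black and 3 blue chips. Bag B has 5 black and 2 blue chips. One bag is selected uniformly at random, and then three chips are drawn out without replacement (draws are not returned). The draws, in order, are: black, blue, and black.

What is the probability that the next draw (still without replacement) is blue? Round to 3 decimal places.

Under each hypothesis, the probability of the observed sequence is: P(data | bag A) = (4/7)(3/6)(3/5) = 6/35; P(data | bag B) = (5/7)(2/6)(4/5) = 4/21.
Multiplying each by its prior: 1/2 · 6/35 = 3/35, 1/2 · 4/21 = 2/21; summing to 19/105.
Dividing through by the total gives posterior P(bag A | data) = 9/19, P(bag B | data) = 10/19.
The predictive probability is P(blue next | data) = (1/2)(9/19) + (1/4)(10/19) = 7/19.

0.368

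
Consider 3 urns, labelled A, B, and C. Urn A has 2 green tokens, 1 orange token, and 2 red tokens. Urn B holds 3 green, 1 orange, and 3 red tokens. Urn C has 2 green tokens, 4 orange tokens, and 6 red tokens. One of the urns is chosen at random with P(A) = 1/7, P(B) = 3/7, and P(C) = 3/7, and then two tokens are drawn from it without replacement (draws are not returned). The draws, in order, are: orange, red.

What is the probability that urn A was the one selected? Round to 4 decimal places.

0.1163

For each hypothesis, P(data | H) works out to: P(data | urn A) = (1/5)(2/4) = 0.1; P(data | urn B) = (1/7)(3/6) = 0.071429; P(data | urn C) = (4/12)(6/11) = 0.18182.
Weighting by the prior gives 1/7 · 0.1 = 0.014286, 3/7 · 0.071429 = 0.030612, 3/7 · 0.18182 = 0.077922; summing to 0.12282.
By Bayes' rule, P(urn A | data) = (0.014286) / (0.12282) = 0.11631.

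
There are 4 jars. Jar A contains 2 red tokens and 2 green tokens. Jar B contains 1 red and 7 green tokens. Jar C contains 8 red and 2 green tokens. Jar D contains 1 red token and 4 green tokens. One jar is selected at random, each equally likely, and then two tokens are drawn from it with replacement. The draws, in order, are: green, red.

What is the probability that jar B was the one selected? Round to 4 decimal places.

0.1610

For each hypothesis, P(data | H) works out to: P(data | jar A) = (2/4)(2/4) = 0.25; P(data | jar B) = (7/8)(1/8) = 0.10938; P(data | jar C) = (2/10)(8/10) = 0.16; P(data | jar D) = (4/5)(1/5) = 0.16.
Multiplying each by its prior: 1/4 · 0.25 = 0.0625, 1/4 · 0.10938 = 0.027344, 1/4 · 0.16 = 0.04, 1/4 · 0.16 = 0.04; with total 0.16984.
Hence P(jar B | data) = (0.027344) / (0.16984) = 0.16099.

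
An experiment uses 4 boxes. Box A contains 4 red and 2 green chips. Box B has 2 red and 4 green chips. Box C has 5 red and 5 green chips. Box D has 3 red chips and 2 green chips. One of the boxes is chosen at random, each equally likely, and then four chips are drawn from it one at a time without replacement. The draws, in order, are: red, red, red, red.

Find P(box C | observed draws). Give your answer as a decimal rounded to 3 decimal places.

0.263

For each hypothesis, P(data | H) works out to: P(data | box A) = (4/6)(3/5)(2/4)(1/3) = 1/15; P(data | box B) = (2/6)(1/5)(0/4) = 0; P(data | box C) = (5/10)(4/9)(3/8)(2/7) = 1/42; P(data | box D) = (3/5)(2/4)(1/3)(0/2) = 0.
The prior-weighted likelihoods are 1/4 · 1/15 = 1/60, 1/4 · 0 = 0, 1/4 · 1/42 = 1/168, 1/4 · 0 = 0; with total 19/840.
So P(box C | data) = (1/168) / (19/840) = 5/19.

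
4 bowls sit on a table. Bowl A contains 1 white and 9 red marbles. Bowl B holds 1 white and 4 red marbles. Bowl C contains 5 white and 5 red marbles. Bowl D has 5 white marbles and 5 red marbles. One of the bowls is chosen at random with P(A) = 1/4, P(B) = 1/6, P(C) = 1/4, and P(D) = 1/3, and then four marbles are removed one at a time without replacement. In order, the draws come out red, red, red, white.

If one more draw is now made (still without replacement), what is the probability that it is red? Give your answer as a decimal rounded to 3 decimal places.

Under each hypothesis, the probability of the observed sequence is: P(data | bowl A) = (9/10)(8/9)(7/8)(1/7) = 1/10; P(data | bowl B) = (4/5)(3/4)(2/3)(1/2) = 1/5; P(data | bowl C) = (5/10)(4/9)(3/8)(5/7) = 5/84; P(data | bowl D) = (5/10)(4/9)(3/8)(5/7) = 5/84.
Multiplying each by its prior: 1/4 · 1/10 = 1/40, 1/6 · 1/5 = 1/30, 1/4 · 5/84 = 5/336, 1/3 · 5/84 = 5/252; summing to 67/720.
The posterior is then P(bowl A | data) = 18/67, P(bowl B | data) = 24/67, P(bowl C | data) = 75/469, P(bowl D | data) = 100/469.
The predictive probability is P(red next | data) = (1)(18/67) + (1)(24/67) + (1/3)(75/469) + (1/3)(100/469) = 151/201.

0.751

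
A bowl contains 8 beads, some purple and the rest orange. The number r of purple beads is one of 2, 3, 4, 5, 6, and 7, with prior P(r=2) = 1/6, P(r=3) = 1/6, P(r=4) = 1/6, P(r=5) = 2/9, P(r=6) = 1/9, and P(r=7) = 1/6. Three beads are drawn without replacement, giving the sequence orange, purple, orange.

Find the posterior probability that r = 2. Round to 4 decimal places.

0.2778

Compute the likelihood of the observed sequence for each case: P(data | r = 2) = (6/8)(2/7)(5/6) = 5/28; P(data | r = 3) = (5/8)(3/7)(4/6) = 5/28; P(data | r = 4) = (4/8)(4/7)(3/6) = 1/7; P(data | r = 5) = (3/8)(5/7)(2/6) = 5/56; P(data | r = 6) = (2/8)(6/7)(1/6) = 1/28; P(data | r = 7) = (1/8)(7/7)(0/6) = 0.
Weighting by the prior gives 1/6 · 5/28 = 5/168, 1/6 · 5/28 = 5/168, 1/6 · 1/7 = 1/42, 2/9 · 5/56 = 5/252, 1/9 · 1/28 = 1/252, 1/6 · 0 = 0; these sum to 3/28.
Hence P(r = 2 | data) = (5/168) / (3/28) = 5/18.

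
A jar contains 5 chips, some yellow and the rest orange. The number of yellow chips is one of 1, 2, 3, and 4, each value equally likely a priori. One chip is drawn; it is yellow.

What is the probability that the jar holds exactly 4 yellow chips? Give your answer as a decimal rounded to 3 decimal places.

For each hypothesis, P(data | H) works out to: P(data | r = 1) = (1/5) = 1/5; P(data | r = 2) = (2/5) = 2/5; P(data | r = 3) = (3/5) = 3/5; P(data | r = 4) = (4/5) = 4/5.
Multiplying each by its prior: 1/4 · 1/5 = 1/20, 1/4 · 2/5 = 1/10, 1/4 · 3/5 = 3/20, 1/4 · 4/5 = 1/5; summing to 1/2.
By Bayes' rule, P(r = 4 | data) = (1/5) / (1/2) = 2/5.

0.400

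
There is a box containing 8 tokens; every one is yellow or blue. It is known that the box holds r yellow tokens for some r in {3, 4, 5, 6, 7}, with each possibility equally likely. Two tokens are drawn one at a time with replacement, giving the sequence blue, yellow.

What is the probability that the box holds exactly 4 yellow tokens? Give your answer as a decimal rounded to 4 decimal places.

0.2462

For each hypothesis, P(data | H) works out to: P(data | r = 3) = (5/8)(3/8) = 15/64; P(data | r = 4) = (4/8)(4/8) = 1/4; P(data | r = 5) = (3/8)(5/8) = 15/64; P(data | r = 6) = (2/8)(6/8) = 3/16; P(data | r = 7) = (1/8)(7/8) = 7/64.
Multiplying each by its prior: 1/5 · 15/64 = 3/64, 1/5 · 1/4 = 1/20, 1/5 · 15/64 = 3/64, 1/5 · 3/16 = 3/80, 1/5 · 7/64 = 7/320; these sum to 13/64.
Therefore the posterior P(r = 4 | data) = (1/20) / (13/64) = 16/65.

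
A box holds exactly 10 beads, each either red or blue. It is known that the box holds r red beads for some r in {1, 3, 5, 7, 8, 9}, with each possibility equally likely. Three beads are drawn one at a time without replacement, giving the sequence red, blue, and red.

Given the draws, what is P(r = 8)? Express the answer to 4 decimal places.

0.2478

Under each hypothesis, the probability of the observed sequence is: P(data | r = 1) = (1/10)(9/9)(0/8) = 0; P(data | r = 3) = (3/10)(7/9)(2/8) = 0.058333; P(data | r = 5) = (5/10)(5/9)(4/8) = 0.13889; P(data | r = 7) = (7/10)(3/9)(6/8) = 0.175; P(data | r = 8) = (8/10)(2/9)(7/8) = 0.15556; P(data | r = 9) = (9/10)(1/9)(8/8) = 0.1.
Multiplying each by its prior: 1/6 · 0 = 0, 1/6 · 0.058333 = 0.0097222, 1/6 · 0.13889 = 0.023148, 1/6 · 0.175 = 0.029167, 1/6 · 0.15556 = 0.025926, 1/6 · 0.1 = 0.016667; summing to 0.10463.
Therefore the posterior P(r = 8 | data) = (0.025926) / (0.10463) = 0.24779.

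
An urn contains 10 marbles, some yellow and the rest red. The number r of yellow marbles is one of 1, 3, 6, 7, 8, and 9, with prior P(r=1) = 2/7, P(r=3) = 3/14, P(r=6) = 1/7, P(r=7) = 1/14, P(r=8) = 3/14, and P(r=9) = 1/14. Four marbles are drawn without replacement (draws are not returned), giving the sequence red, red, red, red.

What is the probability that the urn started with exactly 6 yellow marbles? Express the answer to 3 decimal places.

0.003

Under each hypothesis, the probability of the observed sequence is: P(data | r = 1) = (9/10)(8/9)(7/8)(6/7) = 0.6; P(data | r = 3) = (7/10)(6/9)(5/8)(4/7) = 0.16667; P(data | r = 6) = (4/10)(3/9)(2/8)(1/7) = 0.0047619; P(data | r = 7) = (3/10)(2/9)(1/8)(0/7) = 0; P(data | r = 8) = (2/10)(1/9)(0/8) = 0; P(data | r = 9) = (1/10)(0/9) = 0.
Weighting by the prior gives 2/7 · 0.6 = 0.17143, 3/14 · 0.16667 = 0.035714, 1/7 · 0.0047619 = 0.00068027, 1/14 · 0 = 0, 3/14 · 0 = 0, 1/14 · 0 = 0; summing to 0.20782.
By Bayes' rule, P(r = 6 | data) = (0.00068027) / (0.20782) = 0.0032733.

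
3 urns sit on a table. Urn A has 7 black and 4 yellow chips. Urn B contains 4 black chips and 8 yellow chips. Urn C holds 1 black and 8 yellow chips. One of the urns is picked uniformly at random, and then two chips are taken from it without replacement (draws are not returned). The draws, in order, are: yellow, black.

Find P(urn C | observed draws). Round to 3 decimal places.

0.183

Compute the likelihood of the observed sequence for each case: P(data | urn A) = (4/11)(7/10) = 0.25455; P(data | urn B) = (8/12)(4/11) = 0.24242; P(data | urn C) = (8/9)(1/8) = 0.11111.
Weighting by the prior gives 1/3 · 0.25455 = 0.084848, 1/3 · 0.24242 = 0.080808, 1/3 · 0.11111 = 0.037037; summing to 0.20269.
So P(urn C | data) = (0.037037) / (0.20269) = 0.18272.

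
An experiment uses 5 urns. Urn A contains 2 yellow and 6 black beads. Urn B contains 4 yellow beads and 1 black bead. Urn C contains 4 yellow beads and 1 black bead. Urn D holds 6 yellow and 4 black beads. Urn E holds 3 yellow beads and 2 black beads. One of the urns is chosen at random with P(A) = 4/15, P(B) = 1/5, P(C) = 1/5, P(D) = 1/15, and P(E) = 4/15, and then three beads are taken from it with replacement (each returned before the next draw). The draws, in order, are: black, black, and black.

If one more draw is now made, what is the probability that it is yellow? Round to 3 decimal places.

The likelihood of the observed sequence under each hypothesis: P(data | urn A) = (6/8)(6/8)(6/8) = 0.42188; P(data | urn B) = (1/5)(1/5)(1/5) = 0.008; P(data | urn C) = (1/5)(1/5)(1/5) = 0.008; P(data | urn D) = (4/10)(4/10)(4/10) = 0.064; P(data | urn E) = (2/5)(2/5)(2/5) = 0.064.
Weighting by the prior gives 4/15 · 0.42188 = 0.1125, 1/5 · 0.008 = 0.0016, 1/5 · 0.008 = 0.0016, 1/15 · 0.064 = 0.0042667, 4/15 · 0.064 = 0.017067; summing to 0.13703.
Normalising, the posterior is P(urn A | data) = 0.82097, P(urn B | data) = 0.011676, P(urn C | data) = 0.011676, P(urn D | data) = 0.031136, P(urn E | data) = 0.12454.
The predictive probability is P(yellow next | data) = (1/4)(0.82097) + (4/5)(0.011676) + (4/5)(0.011676) + (3/5)(0.031136) + (3/5)(0.12454) = 0.31733.

0.317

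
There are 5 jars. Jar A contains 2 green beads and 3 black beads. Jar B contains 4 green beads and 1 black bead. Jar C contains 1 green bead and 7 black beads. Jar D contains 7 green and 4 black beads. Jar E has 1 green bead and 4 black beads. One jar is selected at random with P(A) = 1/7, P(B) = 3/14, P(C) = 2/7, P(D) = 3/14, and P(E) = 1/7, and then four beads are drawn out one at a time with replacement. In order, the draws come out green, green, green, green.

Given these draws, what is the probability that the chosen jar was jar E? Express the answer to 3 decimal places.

Compute the likelihood of the observed sequence for each case: P(data | jar A) = (2/5)(2/5)(2/5)(2/5) = 0.0256; P(data | jar B) = (4/5)(4/5)(4/5)(4/5) = 0.4096; P(data | jar C) = (1/8)(1/8)(1/8)(1/8) = 0.00024414; P(data | jar D) = (7/11)(7/11)(7/11)(7/11) = 0.16399; P(data | jar E) = (1/5)(1/5)(1/5)(1/5) = 0.0016.
The prior-weighted likelihoods are 1/7 · 0.0256 = 0.0036571, 3/14 · 0.4096 = 0.087771, 2/7 · 0.00024414 = 6.9754e-05, 3/14 · 0.16399 = 0.035141, 1/7 · 0.0016 = 0.00022857; these sum to 0.12687.
Therefore the posterior P(jar E | data) = (0.00022857) / (0.12687) = 0.0018016.

0.002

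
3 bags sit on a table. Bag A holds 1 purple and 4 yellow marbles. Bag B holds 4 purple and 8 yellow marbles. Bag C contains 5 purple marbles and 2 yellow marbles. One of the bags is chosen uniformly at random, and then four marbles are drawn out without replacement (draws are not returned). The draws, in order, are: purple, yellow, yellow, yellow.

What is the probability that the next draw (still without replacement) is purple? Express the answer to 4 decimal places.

0.1355

Under each hypothesis, the probability of the observed sequence is: P(data | bag A) = (1/5)(4/4)(3/3)(2/2) = 0.2; P(data | bag B) = (4/12)(8/11)(7/10)(6/9) = 0.11313; P(data | bag C) = (5/7)(2/6)(1/5)(0/4) = 0.
The prior-weighted likelihoods are 1/3 · 0.2 = 0.066667, 1/3 · 0.11313 = 0.03771, 1/3 · 0 = 0; these sum to 0.10438.
Dividing through by the total gives posterior P(bag A | data) = 0.63871, P(bag B | data) = 0.36129, P(bag C | data) = 0.
The predictive probability is P(purple next | data) = (0)(0.63871) + (3/8)(0.36129) = 0.13548.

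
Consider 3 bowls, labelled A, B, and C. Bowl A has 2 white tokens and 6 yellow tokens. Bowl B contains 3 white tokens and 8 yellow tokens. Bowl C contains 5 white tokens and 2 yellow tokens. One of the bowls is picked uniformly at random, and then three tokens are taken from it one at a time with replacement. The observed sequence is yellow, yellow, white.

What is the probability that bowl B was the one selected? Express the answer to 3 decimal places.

0.420

For each hypothesis, P(data | H) works out to: P(data | bowl A) = (6/8)(6/8)(2/8) = 0.14062; P(data | bowl B) = (8/11)(8/11)(3/11) = 0.14425; P(data | bowl C) = (2/7)(2/7)(5/7) = 0.058309.
Weighting by the prior gives 1/3 · 0.14062 = 0.046875, 1/3 · 0.14425 = 0.048084, 1/3 · 0.058309 = 0.019436; these sum to 0.1144.
By Bayes' rule, P(bowl B | data) = (0.048084) / (0.1144) = 0.42033.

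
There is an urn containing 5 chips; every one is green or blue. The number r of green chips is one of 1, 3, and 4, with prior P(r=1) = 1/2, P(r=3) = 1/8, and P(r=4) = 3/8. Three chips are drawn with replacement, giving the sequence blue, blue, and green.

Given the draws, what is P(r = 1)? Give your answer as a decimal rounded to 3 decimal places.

0.727

Compute the likelihood of the observed sequence for each case: P(data | r = 1) = (4/5)(4/5)(1/5) = 16/125; P(data | r = 3) = (2/5)(2/5)(3/5) = 12/125; P(data | r = 4) = (1/5)(1/5)(4/5) = 4/125.
Multiplying each by its prior: 1/2 · 16/125 = 8/125, 1/8 · 12/125 = 3/250, 3/8 · 4/125 = 3/250; summing to 11/125.
So P(r = 1 | data) = (8/125) / (11/125) = 8/11.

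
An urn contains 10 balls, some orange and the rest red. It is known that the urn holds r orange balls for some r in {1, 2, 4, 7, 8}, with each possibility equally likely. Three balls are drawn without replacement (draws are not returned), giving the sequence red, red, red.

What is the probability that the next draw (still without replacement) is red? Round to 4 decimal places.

Under each hypothesis, the probability of the observed sequence is: P(data | r = 1) = (9/10)(8/9)(7/8) = 7/10; P(data | r = 2) = (8/10)(7/9)(6/8) = 7/15; P(data | r = 4) = (6/10)(5/9)(4/8) = 1/6; P(data | r = 7) = (3/10)(2/9)(1/8) = 1/120; P(data | r = 8) = (2/10)(1/9)(0/8) = 0.
Multiplying each by its prior: 1/5 · 7/10 = 7/50, 1/5 · 7/15 = 7/75, 1/5 · 1/6 = 1/30, 1/5 · 1/120 = 1/600, 1/5 · 0 = 0; with total 161/600.
Normalising, the posterior is P(r = 1 | data) = 0.52174, P(r = 2 | data) = 0.34783, P(r = 4 | data) = 0.12422, P(r = 7 | data) = 0.0062112, P(r = 8 | data) = 0.
The predictive probability is P(red next | data) = (6/7)(0.52174) + (5/7)(0.34783) + (3/7)(0.12422) + (0)(0.0062112) = 0.74889.

0.7489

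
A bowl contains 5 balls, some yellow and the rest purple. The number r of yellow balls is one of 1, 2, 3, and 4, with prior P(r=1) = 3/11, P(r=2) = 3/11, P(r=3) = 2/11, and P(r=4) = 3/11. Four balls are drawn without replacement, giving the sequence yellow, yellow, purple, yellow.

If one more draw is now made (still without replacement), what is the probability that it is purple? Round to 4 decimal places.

Under each hypothesis, the probability of the observed sequence is: P(data | r = 1) = (1/5)(0/4) = 0; P(data | r = 2) = (2/5)(1/4)(3/3)(0/2) = 0; P(data | r = 3) = (3/5)(2/4)(2/3)(1/2) = 1/10; P(data | r = 4) = (4/5)(3/4)(1/3)(2/2) = 1/5.
The prior-weighted likelihoods are 3/11 · 0 = 0, 3/11 · 0 = 0, 2/11 · 1/10 = 1/55, 3/11 · 1/5 = 3/55; with total 4/55.
Dividing through by the total gives posterior P(r = 1 | data) = 0, P(r = 2 | data) = 0, P(r = 3 | data) = 1/4, P(r = 4 | data) = 3/4.
So P(purple next | data) = Σ P(purple next | H) P(H | data) = (1)(1/4) + (0)(3/4) = 1/4.

0.2500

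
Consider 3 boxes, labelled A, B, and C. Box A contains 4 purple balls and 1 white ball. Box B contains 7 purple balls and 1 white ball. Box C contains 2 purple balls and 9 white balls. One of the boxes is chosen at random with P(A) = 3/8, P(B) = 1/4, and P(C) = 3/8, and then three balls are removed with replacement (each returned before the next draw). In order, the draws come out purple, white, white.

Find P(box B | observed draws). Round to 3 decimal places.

0.056

For each hypothesis, P(data | H) works out to: P(data | box A) = (4/5)(1/5)(1/5) = 0.032; P(data | box B) = (7/8)(1/8)(1/8) = 0.013672; P(data | box C) = (2/11)(9/11)(9/11) = 0.12171.
Weighting by the prior gives 3/8 · 0.032 = 0.012, 1/4 · 0.013672 = 0.003418, 3/8 · 0.12171 = 0.045642; summing to 0.06106.
So P(box B | data) = (0.003418) / (0.06106) = 0.055977.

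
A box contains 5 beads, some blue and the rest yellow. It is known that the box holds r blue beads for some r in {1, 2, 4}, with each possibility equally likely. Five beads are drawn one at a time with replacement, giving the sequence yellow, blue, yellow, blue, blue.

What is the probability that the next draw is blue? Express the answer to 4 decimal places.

Compute the likelihood of the observed sequence for each case: P(data | r = 1) = (4/5)(1/5)(4/5)(1/5)(1/5) = 0.00512; P(data | r = 2) = (3/5)(2/5)(3/5)(2/5)(2/5) = 0.02304; P(data | r = 4) = (1/5)(4/5)(1/5)(4/5)(4/5) = 0.02048.
The prior-weighted likelihoods are 1/3 · 0.00512 = 0.0017067, 1/3 · 0.02304 = 0.00768, 1/3 · 0.02048 = 0.0068267; summing to 0.016213.
Dividing through by the total gives posterior P(r = 1 | data) = 0.10526, P(r = 2 | data) = 0.47368, P(r = 4 | data) = 0.42105.
So P(blue next | data) = Σ P(blue next | H) P(H | data) = (1/5)(0.10526) + (2/5)(0.47368) + (4/5)(0.42105) = 0.54737.

0.5474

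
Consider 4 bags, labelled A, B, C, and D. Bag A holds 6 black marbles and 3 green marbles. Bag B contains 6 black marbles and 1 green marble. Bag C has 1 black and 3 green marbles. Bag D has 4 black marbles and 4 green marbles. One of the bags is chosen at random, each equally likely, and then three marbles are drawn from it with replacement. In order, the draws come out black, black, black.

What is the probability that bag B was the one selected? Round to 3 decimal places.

0.590

The likelihood of the observed sequence under each hypothesis: P(data | bag A) = (6/9)(6/9)(6/9) = 0.2963; P(data | bag B) = (6/7)(6/7)(6/7) = 0.62974; P(data | bag C) = (1/4)(1/4)(1/4) = 0.015625; P(data | bag D) = (4/8)(4/8)(4/8) = 0.125.
The prior-weighted likelihoods are 1/4 · 0.2963 = 0.074074, 1/4 · 0.62974 = 0.15743, 1/4 · 0.015625 = 0.0039062, 1/4 · 0.125 = 0.03125; summing to 0.26666.
So P(bag B | data) = (0.15743) / (0.26666) = 0.59038.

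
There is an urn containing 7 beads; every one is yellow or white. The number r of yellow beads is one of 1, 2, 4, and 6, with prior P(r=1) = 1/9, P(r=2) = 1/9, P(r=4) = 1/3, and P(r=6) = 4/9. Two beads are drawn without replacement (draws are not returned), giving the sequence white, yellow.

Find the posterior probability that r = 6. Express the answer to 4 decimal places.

0.3158

Compute the likelihood of the observed sequence for each case: P(data | r = 1) = (6/7)(1/6) = 1/7; P(data | r = 2) = (5/7)(2/6) = 5/21; P(data | r = 4) = (3/7)(4/6) = 2/7; P(data | r = 6) = (1/7)(6/6) = 1/7.
Multiplying each by its prior: 1/9 · 1/7 = 1/63, 1/9 · 5/21 = 5/189, 1/3 · 2/7 = 2/21, 4/9 · 1/7 = 4/63; with total 38/189.
By Bayes' rule, P(r = 6 | data) = (4/63) / (38/189) = 6/19.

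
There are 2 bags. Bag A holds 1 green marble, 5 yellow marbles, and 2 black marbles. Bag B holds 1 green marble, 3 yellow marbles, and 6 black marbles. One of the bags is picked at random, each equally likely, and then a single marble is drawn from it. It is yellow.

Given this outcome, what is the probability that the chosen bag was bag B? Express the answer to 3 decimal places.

0.324

Compute the likelihood of this draw for each case: P(data | bag A) = (5/8) = 5/8; P(data | bag B) = (3/10) = 3/10.
Multiplying each by its prior: 1/2 · 5/8 = 5/16, 1/2 · 3/10 = 3/20; these sum to 37/80.
So P(bag B | data) = (3/20) / (37/80) = 12/37.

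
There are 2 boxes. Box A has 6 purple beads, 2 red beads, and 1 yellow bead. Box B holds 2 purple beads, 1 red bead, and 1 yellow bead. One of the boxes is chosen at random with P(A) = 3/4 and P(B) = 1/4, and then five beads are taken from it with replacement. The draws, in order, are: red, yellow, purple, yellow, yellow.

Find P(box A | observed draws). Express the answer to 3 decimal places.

Under each hypothesis, the probability of the observed sequence is: P(data | box A) = (2/9)(1/9)(6/9)(1/9)(1/9) = 0.00020322; P(data | box B) = (1/4)(1/4)(2/4)(1/4)(1/4) = 0.0019531.
Weighting by the prior gives 3/4 · 0.00020322 = 0.00015242, 1/4 · 0.0019531 = 0.00048828; summing to 0.0006407.
Therefore the posterior P(box A | data) = (0.00015242) / (0.0006407) = 0.23789.

0.238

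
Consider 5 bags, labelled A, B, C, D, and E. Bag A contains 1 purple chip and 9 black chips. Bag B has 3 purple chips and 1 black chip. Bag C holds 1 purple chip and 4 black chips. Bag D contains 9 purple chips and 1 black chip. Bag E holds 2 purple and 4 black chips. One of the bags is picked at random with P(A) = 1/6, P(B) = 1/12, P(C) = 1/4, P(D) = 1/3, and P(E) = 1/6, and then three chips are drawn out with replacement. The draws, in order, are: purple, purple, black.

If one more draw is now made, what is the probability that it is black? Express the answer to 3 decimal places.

0.357

Compute the likelihood of the observed sequence for each case: P(data | bag A) = (1/10)(1/10)(9/10) = 0.009; P(data | bag B) = (3/4)(3/4)(1/4) = 0.14062; P(data | bag C) = (1/5)(1/5)(4/5) = 0.032; P(data | bag D) = (9/10)(9/10)(1/10) = 0.081; P(data | bag E) = (2/6)(2/6)(4/6) = 0.074074.
Weighting by the prior gives 1/6 · 0.009 = 0.0015, 1/12 · 0.14062 = 0.011719, 1/4 · 0.032 = 0.008, 1/3 · 0.081 = 0.027, 1/6 · 0.074074 = 0.012346; with total 0.060564.
Normalising, the posterior is P(bag A | data) = 0.024767, P(bag B | data) = 0.19349, P(bag C | data) = 0.13209, P(bag D | data) = 0.44581, P(bag E | data) = 0.20384.
The predictive probability is P(black next | data) = (9/10)(0.024767) + (1/4)(0.19349) + (4/5)(0.13209) + (1/10)(0.44581) + (2/3)(0.20384) = 0.35681.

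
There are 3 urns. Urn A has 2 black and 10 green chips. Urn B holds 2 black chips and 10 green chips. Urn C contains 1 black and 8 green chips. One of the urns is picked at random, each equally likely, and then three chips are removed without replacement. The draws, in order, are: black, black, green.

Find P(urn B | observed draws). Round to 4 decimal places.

The likelihood of the observed sequence under each hypothesis: P(data | urn A) = (2/12)(1/11)(10/10) = 1/66; P(data | urn B) = (2/12)(1/11)(10/10) = 1/66; P(data | urn C) = (1/9)(0/8) = 0.
Weighting by the prior gives 1/3 · 1/66 = 1/198, 1/3 · 1/66 = 1/198, 1/3 · 0 = 0; these sum to 1/99.
Hence P(urn B | data) = (1/198) / (1/99) = 1/2.

0.5000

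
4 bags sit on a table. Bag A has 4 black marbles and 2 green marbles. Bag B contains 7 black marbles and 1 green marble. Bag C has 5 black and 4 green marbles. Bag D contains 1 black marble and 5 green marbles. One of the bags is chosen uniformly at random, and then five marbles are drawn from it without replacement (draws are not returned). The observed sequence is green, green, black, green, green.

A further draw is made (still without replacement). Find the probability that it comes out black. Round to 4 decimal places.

The likelihood of the observed sequence under each hypothesis: P(data | bag A) = (2/6)(1/5)(4/4)(0/3) = 0; P(data | bag B) = (1/8)(0/7) = 0; P(data | bag C) = (4/9)(3/8)(5/7)(2/6)(1/5) = 1/126; P(data | bag D) = (5/6)(4/5)(1/4)(3/3)(2/2) = 1/6.
Weighting by the prior gives 1/4 · 0 = 0, 1/4 · 0 = 0, 1/4 · 1/126 = 1/504, 1/4 · 1/6 = 1/24; these sum to 11/252.
The posterior is then P(bag A | data) = 0, P(bag B | data) = 0, P(bag C | data) = 1/22, P(bag D | data) = 21/22.
So P(black next | data) = Σ P(black next | H) P(H | data) = (1)(1/22) + (0)(21/22) = 1/22.

0.0455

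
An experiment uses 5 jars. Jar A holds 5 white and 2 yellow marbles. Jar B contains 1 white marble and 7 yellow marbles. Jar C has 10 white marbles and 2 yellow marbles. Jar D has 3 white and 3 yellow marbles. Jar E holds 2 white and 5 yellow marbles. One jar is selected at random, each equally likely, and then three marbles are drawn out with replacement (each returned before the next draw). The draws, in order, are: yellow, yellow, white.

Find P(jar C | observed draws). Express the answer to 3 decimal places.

0.052

Under each hypothesis, the probability of the observed sequence is: P(data | jar A) = (2/7)(2/7)(5/7) = 0.058309; P(data | jar B) = (7/8)(7/8)(1/8) = 0.095703; P(data | jar C) = (2/12)(2/12)(10/12) = 0.023148; P(data | jar D) = (3/6)(3/6)(3/6) = 0.125; P(data | jar E) = (5/7)(5/7)(2/7) = 0.14577.
The prior-weighted likelihoods are 1/5 · 0.058309 = 0.011662, 1/5 · 0.095703 = 0.019141, 1/5 · 0.023148 = 0.0046296, 1/5 · 0.125 = 0.025, 1/5 · 0.14577 = 0.029155; these sum to 0.089587.
Hence P(jar C | data) = (0.0046296) / (0.089587) = 0.051678.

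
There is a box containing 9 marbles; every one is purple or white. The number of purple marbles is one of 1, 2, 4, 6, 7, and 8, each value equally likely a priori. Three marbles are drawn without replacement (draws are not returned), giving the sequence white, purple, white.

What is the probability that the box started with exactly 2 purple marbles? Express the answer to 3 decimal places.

Under each hypothesis, the probability of the observed sequence is: P(data | r = 1) = (8/9)(1/8)(7/7) = 1/9; P(data | r = 2) = (7/9)(2/8)(6/7) = 1/6; P(data | r = 4) = (5/9)(4/8)(4/7) = 10/63; P(data | r = 6) = (3/9)(6/8)(2/7) = 1/14; P(data | r = 7) = (2/9)(7/8)(1/7) = 1/36; P(data | r = 8) = (1/9)(8/8)(0/7) = 0.
The prior-weighted likelihoods are 1/6 · 1/9 = 1/54, 1/6 · 1/6 = 1/36, 1/6 · 10/63 = 5/189, 1/6 · 1/14 = 1/84, 1/6 · 1/36 = 1/216, 1/6 · 0 = 0; these sum to 5/56.
So P(r = 2 | data) = (1/36) / (5/56) = 14/45.

0.311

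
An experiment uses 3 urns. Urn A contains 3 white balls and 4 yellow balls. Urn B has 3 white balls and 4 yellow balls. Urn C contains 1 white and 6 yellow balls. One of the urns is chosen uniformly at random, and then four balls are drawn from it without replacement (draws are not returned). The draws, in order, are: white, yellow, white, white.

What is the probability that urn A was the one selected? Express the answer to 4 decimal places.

0.5000

Compute the likelihood of the observed sequence for each case: P(data | urn A) = (3/7)(4/6)(2/5)(1/4) = 1/35; P(data | urn B) = (3/7)(4/6)(2/5)(1/4) = 1/35; P(data | urn C) = (1/7)(6/6)(0/5) = 0.
Multiplying each by its prior: 1/3 · 1/35 = 1/105, 1/3 · 1/35 = 1/105, 1/3 · 0 = 0; summing to 2/105.
Hence P(urn A | data) = (1/105) / (2/105) = 1/2.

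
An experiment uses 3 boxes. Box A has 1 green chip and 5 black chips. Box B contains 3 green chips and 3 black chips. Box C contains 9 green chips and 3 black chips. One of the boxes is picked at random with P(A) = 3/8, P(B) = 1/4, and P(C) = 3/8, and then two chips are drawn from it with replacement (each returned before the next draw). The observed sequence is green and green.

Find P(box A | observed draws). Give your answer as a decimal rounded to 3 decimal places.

For each hypothesis, P(data | H) works out to: P(data | box A) = (1/6)(1/6) = 1/36; P(data | box B) = (3/6)(3/6) = 1/4; P(data | box C) = (9/12)(9/12) = 9/16.
Multiplying each by its prior: 3/8 · 1/36 = 1/96, 1/4 · 1/4 = 1/16, 3/8 · 9/16 = 27/128; summing to 109/384.
Hence P(box A | data) = (1/96) / (109/384) = 4/109.

0.037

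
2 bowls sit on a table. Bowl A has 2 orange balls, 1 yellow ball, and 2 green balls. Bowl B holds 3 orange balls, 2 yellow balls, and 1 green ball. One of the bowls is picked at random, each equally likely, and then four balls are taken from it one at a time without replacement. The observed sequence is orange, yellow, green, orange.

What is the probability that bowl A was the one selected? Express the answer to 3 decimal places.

Under each hypothesis, the probability of the observed sequence is: P(data | bowl A) = (2/5)(1/4)(2/3)(1/2) = 1/30; P(data | bowl B) = (3/6)(2/5)(1/4)(2/3) = 1/30.
Multiplying each by its prior: 1/2 · 1/30 = 1/60, 1/2 · 1/30 = 1/60; summing to 1/30.
Hence P(bowl A | data) = (1/60) / (1/30) = 1/2.

0.500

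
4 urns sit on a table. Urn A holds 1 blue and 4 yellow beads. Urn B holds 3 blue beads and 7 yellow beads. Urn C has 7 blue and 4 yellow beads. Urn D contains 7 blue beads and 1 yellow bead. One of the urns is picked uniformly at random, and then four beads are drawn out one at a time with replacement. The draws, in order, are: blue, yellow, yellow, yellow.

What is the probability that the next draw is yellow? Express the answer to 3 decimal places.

For each hypothesis, P(data | H) works out to: P(data | urn A) = (1/5)(4/5)(4/5)(4/5) = 0.1024; P(data | urn B) = (3/10)(7/10)(7/10)(7/10) = 0.1029; P(data | urn C) = (7/11)(4/11)(4/11)(4/11) = 0.030599; P(data | urn D) = (7/8)(1/8)(1/8)(1/8) = 0.001709.
The prior-weighted likelihoods are 1/4 · 0.1024 = 0.0256, 1/4 · 0.1029 = 0.025725, 1/4 · 0.030599 = 0.0076498, 1/4 · 0.001709 = 0.00042725; with total 0.059402.
Dividing through by the total gives posterior P(urn A | data) = 0.43096, P(urn B | data) = 0.43307, P(urn C | data) = 0.12878, P(urn D | data) = 0.0071925.
Averaging over the posterior, P(yellow next | data) = (4/5)(0.43096) + (7/10)(0.43307) + (4/11)(0.12878) + (1/8)(0.0071925) = 0.69564.

0.696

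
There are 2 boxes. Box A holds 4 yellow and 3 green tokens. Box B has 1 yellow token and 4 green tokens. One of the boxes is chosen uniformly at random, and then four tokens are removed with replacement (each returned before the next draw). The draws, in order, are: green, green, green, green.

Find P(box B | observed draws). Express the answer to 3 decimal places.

0.924

For each hypothesis, P(data | H) works out to: P(data | box A) = (3/7)(3/7)(3/7)(3/7) = 0.033736; P(data | box B) = (4/5)(4/5)(4/5)(4/5) = 0.4096.
Weighting by the prior gives 1/2 · 0.033736 = 0.016868, 1/2 · 0.4096 = 0.2048; summing to 0.22167.
Therefore the posterior P(box B | data) = (0.2048) / (0.22167) = 0.9239.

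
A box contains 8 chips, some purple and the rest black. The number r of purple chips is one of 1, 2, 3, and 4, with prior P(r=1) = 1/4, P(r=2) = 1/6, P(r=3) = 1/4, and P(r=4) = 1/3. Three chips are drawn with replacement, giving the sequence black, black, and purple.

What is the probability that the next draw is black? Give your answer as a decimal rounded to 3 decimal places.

0.654

Under each hypothesis, the probability of the observed sequence is: P(data | r = 1) = (7/8)(7/8)(1/8) = 0.095703; P(data | r = 2) = (6/8)(6/8)(2/8) = 0.14062; P(data | r = 3) = (5/8)(5/8)(3/8) = 0.14648; P(data | r = 4) = (4/8)(4/8)(4/8) = 0.125.
Multiplying each by its prior: 1/4 · 0.095703 = 0.023926, 1/6 · 0.14062 = 0.023438, 1/4 · 0.14648 = 0.036621, 1/3 · 0.125 = 0.041667; summing to 0.12565.
Normalising, the posterior is P(r = 1 | data) = 0.19041, P(r = 2 | data) = 0.18653, P(r = 3 | data) = 0.29145, P(r = 4 | data) = 0.33161.
Averaging over the posterior, P(black next | data) = (7/8)(0.19041) + (3/4)(0.18653) + (5/8)(0.29145) + (1/2)(0.33161) = 0.65447.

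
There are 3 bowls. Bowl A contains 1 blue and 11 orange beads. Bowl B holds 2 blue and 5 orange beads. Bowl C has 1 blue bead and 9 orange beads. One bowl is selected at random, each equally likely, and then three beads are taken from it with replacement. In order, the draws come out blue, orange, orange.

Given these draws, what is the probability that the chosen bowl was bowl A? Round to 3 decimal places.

For each hypothesis, P(data | H) works out to: P(data | bowl A) = (1/12)(11/12)(11/12) = 0.070023; P(data | bowl B) = (2/7)(5/7)(5/7) = 0.14577; P(data | bowl C) = (1/10)(9/10)(9/10) = 0.081.
Multiplying each by its prior: 1/3 · 0.070023 = 0.023341, 1/3 · 0.14577 = 0.048591, 1/3 · 0.081 = 0.027; summing to 0.098932.
Therefore the posterior P(bowl A | data) = (0.023341) / (0.098932) = 0.23593.

0.236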